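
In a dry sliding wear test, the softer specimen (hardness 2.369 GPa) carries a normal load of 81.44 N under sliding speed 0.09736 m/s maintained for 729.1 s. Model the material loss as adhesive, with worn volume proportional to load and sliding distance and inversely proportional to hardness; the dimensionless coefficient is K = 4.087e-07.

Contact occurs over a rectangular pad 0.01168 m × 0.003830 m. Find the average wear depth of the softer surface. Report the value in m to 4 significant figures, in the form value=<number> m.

The intermediates are shown rounded; all arithmetic keeps exact precision, and a single final rounding to four significant figures.
Path length L = v·t = 0.09736 m/s × 729.1 s = 70.99 m.
Hardness H = 2.369 GPa = 2.369e+09 Pa.
Contact area A = 0.01168 m × 0.003830 m = 4.473e-05 m².
In SI base units, W = 81.44 N, H = 2.369e+09 Pa, K = 4.087e-07.
Archard relation: V = K·W·L/H = 4.087e-07 · 81.44 · 70.99 / 2.369e+09 = 9.973e-13 m³.
Wear depth h = V/A = 9.973e-13 / 4.473e-05 = 2.229e-08 m.

value=2.229e-08 m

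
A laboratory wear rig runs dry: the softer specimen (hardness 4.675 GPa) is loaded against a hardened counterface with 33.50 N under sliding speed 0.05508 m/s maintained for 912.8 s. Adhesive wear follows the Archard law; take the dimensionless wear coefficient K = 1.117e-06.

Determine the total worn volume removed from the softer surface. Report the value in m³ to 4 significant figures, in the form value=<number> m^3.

value=4.024e-13 m^3

Every step keeps full precision — the intermediates are shown rounded, and one last rounding, at 4 significant digits.
Convert: Distance L = v·t = 0.05508 m/s × 912.8 s = 50.28 m.
Convert: Hardness H = 4.675 GPa = 4.675e+09 Pa.
In SI base units: W = 33.50 N, H = 4.675e+09 Pa, K = 1.117e-06.
The Archard volume V = K·W·L/H = 1.117e-06 · 33.50 · 50.28 / 4.675e+09 = 4.024e-13 m³.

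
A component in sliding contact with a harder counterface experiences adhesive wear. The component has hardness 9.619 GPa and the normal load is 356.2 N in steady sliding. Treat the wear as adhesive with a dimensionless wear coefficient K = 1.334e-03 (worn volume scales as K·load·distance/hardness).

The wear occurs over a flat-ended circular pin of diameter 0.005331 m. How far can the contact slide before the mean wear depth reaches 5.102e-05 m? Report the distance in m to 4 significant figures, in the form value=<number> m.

All arithmetic holds exact precision. Displayed values are rounded, and a single final rounding: 4 significant digits.
Convert: Hardness H = 9.619 GPa = 9.619e+09 Pa.
Convert: Contact area A = π·d²/4 = π·(0.005331 m)²/4 = 2.232e-05 m².
In SI base units: W = 356.2 N, H = 9.619e+09 Pa, K = 1.334e-03.
At the depth limit, V_lim = h_lim·A = 5.102e-05 · 2.232e-05 = 1.139e-09 m³.
So the life L = V_lim·H/(K·W) = 1.139e-09 · 9.619e+09 / (1.334e-03 · 356.2) = 23.05 m.

value=23.05 m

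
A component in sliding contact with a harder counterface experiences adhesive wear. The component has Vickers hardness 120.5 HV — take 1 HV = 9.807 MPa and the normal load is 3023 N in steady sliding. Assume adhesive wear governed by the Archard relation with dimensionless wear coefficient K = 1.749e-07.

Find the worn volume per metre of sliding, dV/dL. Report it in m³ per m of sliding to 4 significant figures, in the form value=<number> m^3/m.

value=4.474e-13 m^3/m

The intermediates are shown rounded; the computation keeps full float precision. Rounded once at the end: 4 significant digits.
Hardness H = 120.5 HV × 9.807 MPa/HV = 1182 MPa = 1.182e+09 Pa.
Working in SI base units: W = 3023 N, H = 1.182e+09 Pa, K = 1.749e-07.
The wear rate dV/dL = K·W/H, so: 1.749e-07 · 3023 / 1.182e+09 = 4.474e-13 m³/m.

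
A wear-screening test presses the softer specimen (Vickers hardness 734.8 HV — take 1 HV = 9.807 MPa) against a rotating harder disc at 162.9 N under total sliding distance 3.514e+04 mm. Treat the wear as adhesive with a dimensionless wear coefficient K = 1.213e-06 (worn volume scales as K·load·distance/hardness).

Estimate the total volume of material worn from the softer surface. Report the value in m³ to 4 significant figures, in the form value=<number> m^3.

All working math keeps full precision — intermediates appear rounded — one last rounding, at 4 significant digits.
Distance L = 3.514e+04 mm = 35.14 m.
Hardness H = 734.8 HV × 9.807 MPa/HV = 7206 MPa = 7.206e+09 Pa.
As SI base values: W = 162.9 N, H = 7.206e+09 Pa, K = 1.213e-06.
The Archard volume V = K·W·L/H = 1.213e-06 · 162.9 · 35.14 / 7.206e+09 = 9.636e-13 m³.

value=9.636e-13 m^3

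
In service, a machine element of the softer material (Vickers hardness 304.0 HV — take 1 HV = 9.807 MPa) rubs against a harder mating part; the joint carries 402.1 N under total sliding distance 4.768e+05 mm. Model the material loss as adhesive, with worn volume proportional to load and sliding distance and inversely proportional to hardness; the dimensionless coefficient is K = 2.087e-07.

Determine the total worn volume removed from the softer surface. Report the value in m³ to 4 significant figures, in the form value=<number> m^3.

The algebra keeps full float precision. Intermediate values are displayed rounded, and rounded just once to four significant digits.
Convert: Distance covered L = 4.768e+05 mm = 476.8 m.
Convert: Hardness H = 304.0 HV × 9.807 MPa/HV = 2981 MPa = 2.981e+09 Pa.
Expressed in SI base units: W = 402.1 N, H = 2.981e+09 Pa, K = 2.087e-07.
By Archard's law, V = K·W·L/H = 2.087e-07 · 402.1 · 476.8 / 2.981e+09 = 1.342e-11 m³.

value=1.342e-11 m^3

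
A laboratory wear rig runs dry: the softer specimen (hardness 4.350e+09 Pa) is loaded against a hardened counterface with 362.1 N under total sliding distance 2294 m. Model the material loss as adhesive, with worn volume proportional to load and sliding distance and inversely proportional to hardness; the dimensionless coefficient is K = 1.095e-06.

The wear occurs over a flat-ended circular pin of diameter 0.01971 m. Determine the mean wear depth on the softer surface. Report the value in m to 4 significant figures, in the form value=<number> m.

value=6.853e-07 m

The algebra runs at full precision, and intermediates appear rounded. Rounded once at the end, at 4 significant digits.
Contact area A = π·d²/4 = π·(0.01971 m)²/4 = 3.051e-04 m².
Restated in SI base units: W = 362.1 N, H = 4.350e+09 Pa, K = 1.095e-06.
Archard relation: V = K·W·L/H = 1.095e-06 · 362.1 · 2294 / 4.350e+09 = 2.091e-10 m³.
Average depth h = V/A = 2.091e-10 / 3.051e-04 = 6.853e-07 m.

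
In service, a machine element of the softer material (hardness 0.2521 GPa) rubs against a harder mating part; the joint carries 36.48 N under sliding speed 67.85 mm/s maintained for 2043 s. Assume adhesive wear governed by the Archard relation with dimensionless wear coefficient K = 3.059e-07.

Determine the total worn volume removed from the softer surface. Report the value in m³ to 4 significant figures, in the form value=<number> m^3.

The intermediates are shown rounded. Every step runs at full precision, and rounded just once, at four significant figures.
Convert: Sliding speed v = 67.85 mm/s = 0.06785 m/s. Distance covered L = v·t = 0.06785 m/s × 2043 s = 138.6 m.
Convert: Hardness H = 0.2521 GPa = 2.521e+08 Pa.
Working in SI base units: W = 36.48 N, H = 2.521e+08 Pa, K = 3.059e-07.
Archard volume V = K·W·L/H = 3.059e-07 · 36.48 · 138.6 / 2.521e+08 = 6.136e-12 m³.

value=6.136e-12 m^3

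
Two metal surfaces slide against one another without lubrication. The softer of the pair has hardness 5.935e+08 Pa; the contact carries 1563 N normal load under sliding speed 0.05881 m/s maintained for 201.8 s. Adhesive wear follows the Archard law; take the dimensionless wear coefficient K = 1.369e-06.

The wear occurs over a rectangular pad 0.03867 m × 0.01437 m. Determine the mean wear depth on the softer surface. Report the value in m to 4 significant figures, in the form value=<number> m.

All arithmetic carries exact precision; printed values are rounded; rounded just once, at four significant digits.
The distance L = v·t = 0.05881 m/s × 201.8 s = 11.87 m.
Contact area A = 0.03867 m × 0.01437 m = 5.557e-04 m².
In SI base units: W = 1563 N, H = 5.935e+08 Pa, K = 1.369e-06.
Apply Archard: V = K·W·L/H = 1.369e-06 · 1563 · 11.87 / 5.935e+08 = 4.279e-11 m³.
Average depth h = V/A = 4.279e-11 / 5.557e-04 = 7.700e-08 m.

value=7.700e-08 m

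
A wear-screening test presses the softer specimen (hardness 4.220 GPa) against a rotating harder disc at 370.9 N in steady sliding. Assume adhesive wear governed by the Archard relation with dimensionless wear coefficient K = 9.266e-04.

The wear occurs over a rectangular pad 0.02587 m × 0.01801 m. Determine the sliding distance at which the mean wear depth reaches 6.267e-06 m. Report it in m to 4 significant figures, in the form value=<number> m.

The computation runs at full float precision; intermediates are shown rounded, and a lone final rounding: 4 significant digits.
Hardness H = 4.220 GPa = 4.220e+09 Pa.
Contact area A = 0.02587 m × 0.01801 m = 4.659e-04 m².
Collected in SI base units: W = 370.9 N, H = 4.220e+09 Pa, K = 9.266e-04.
Permissible volume V_lim = h_lim·A = 6.267e-06 · 4.659e-04 = 2.920e-09 m³.
Life L = V_lim·H/(K·W) = 2.920e-09 · 4.220e+09 / (9.266e-04 · 370.9) = 35.85 m.

value=35.85 m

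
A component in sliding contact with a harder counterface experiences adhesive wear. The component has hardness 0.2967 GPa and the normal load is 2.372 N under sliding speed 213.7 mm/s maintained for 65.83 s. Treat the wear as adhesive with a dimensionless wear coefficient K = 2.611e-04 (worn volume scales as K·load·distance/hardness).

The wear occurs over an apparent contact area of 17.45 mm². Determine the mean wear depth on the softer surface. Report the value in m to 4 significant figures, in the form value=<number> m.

Intermediate values are printed rounded — the computation keeps exact precision; one final rounding, at 4 significant figures.
Sliding speed v = 213.7 mm/s = 0.2137 m/s. The distance L = v·t = 0.2137 m/s × 65.83 s = 14.07 m.
Hardness H = 0.2967 GPa = 2.967e+08 Pa.
Contact area A = 17.45 mm² = 1.745e-05 m².
Restated in SI base units: W = 2.372 N, H = 2.967e+08 Pa, K = 2.611e-04.
By Archard's law, V = K·W·L/H = 2.611e-04 · 2.372 · 14.07 / 2.967e+08 = 2.937e-11 m³.
Depth h = V/A = 2.937e-11 / 1.745e-05 = 1.683e-06 m.

value=1.683e-06 m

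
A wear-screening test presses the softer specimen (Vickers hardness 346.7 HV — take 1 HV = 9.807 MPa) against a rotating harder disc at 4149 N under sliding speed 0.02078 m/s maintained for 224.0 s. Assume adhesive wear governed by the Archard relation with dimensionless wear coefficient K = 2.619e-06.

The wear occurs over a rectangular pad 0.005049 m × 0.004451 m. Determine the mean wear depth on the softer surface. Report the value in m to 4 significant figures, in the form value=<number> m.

Quoted intermediates are rounded; all working math runs at full float precision; one final rounding: 4 significant digits.
Convert: Path length L = v·t = 0.02078 m/s × 224.0 s = 4.655 m.
Convert: Hardness H = 346.7 HV × 9.807 MPa/HV = 3400 MPa = 3.400e+09 Pa.
Convert: Contact area A = 0.005049 m × 0.004451 m = 2.247e-05 m².
In SI base units: W = 4149 N, H = 3.400e+09 Pa, K = 2.619e-06.
Apply Archard: V = K·W·L/H = 2.619e-06 · 4149 · 4.655 / 3.400e+09 = 1.488e-11 m³.
Depth h = V/A = 1.488e-11 / 2.247e-05 = 6.619e-07 m.

value=6.619e-07 m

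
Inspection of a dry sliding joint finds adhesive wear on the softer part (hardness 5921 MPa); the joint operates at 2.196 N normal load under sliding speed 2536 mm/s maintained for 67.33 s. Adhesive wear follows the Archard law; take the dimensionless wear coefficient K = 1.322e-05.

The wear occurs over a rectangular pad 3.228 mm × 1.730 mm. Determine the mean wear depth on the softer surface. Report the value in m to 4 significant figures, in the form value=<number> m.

Intermediate values appear rounded; all arithmetic carries exact precision, and rounded just once: four significant figures.
Convert: Sliding speed v = 2536 mm/s = 2.536 m/s. Total distance L = v·t = 2.536 m/s × 67.33 s = 170.7 m.
Convert: Hardness H = 5921 MPa = 5.921e+09 Pa.
Convert: Pad sides 3.228 mm × 1.730 mm = 0.003228 m × 0.001730 m. Contact area A = 0.003228 m × 0.001730 m = 5.584e-06 m².
Working in SI base units: W = 2.196 N, H = 5.921e+09 Pa, K = 1.322e-05.
Wear volume V = K·W·L/H = 1.322e-05 · 2.196 · 170.7 / 5.921e+09 = 8.372e-13 m³.
Depth h = V/A = 8.372e-13 / 5.584e-06 = 1.499e-07 m.

value=1.499e-07 m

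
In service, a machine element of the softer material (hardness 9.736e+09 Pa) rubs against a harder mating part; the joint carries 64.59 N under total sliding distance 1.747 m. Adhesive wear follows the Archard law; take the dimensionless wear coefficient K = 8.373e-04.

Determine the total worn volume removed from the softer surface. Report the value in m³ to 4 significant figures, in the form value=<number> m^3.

Each operation runs at exact precision. The intermediates are shown rounded — rounded once at the end: 4 significant digits.
Expressed in SI base units: W = 64.59 N, H = 9.736e+09 Pa, K = 8.373e-04.
By Archard's law, V = K·W·L/H = 8.373e-04 · 64.59 · 1.747 / 9.736e+09 = 9.704e-12 m³.

value=9.704e-12 m^3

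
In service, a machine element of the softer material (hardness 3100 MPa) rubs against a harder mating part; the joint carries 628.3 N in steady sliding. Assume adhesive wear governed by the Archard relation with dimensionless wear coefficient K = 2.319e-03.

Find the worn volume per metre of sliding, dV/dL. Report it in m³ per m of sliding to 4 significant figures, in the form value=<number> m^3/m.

value=4.700e-10 m^3/m

The intermediates are shown rounded. Each operation keeps exact precision — rounded once at the end: 4 significant digits.
Hardness H = 3100 MPa = 3.100e+09 Pa.
Working in SI base units: W = 628.3 N, H = 3.100e+09 Pa, K = 2.319e-03.
The wear rate dV/dL = K·W/H — distance-free: 2.319e-03 · 628.3 / 3.100e+09 = 4.700e-10 m³/m.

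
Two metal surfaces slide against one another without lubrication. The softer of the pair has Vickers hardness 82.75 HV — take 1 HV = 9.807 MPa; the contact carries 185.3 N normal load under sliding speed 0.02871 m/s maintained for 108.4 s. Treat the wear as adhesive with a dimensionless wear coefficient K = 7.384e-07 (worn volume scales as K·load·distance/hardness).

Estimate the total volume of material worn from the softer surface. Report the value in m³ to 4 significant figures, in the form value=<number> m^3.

value=5.247e-13 m^3

Each operation maintains full precision, and the intermediates are shown rounded; a lone final rounding to four significant digits.
Distance L = v·t = 0.02871 m/s × 108.4 s = 3.112 m.
Hardness H = 82.75 HV × 9.807 MPa/HV = 811.5 MPa = 8.115e+08 Pa.
Collected in SI base units: W = 185.3 N, H = 8.115e+08 Pa, K = 7.384e-07.
Wear volume V = K·W·L/H = 7.384e-07 · 185.3 · 3.112 / 8.115e+08 = 5.247e-13 m³.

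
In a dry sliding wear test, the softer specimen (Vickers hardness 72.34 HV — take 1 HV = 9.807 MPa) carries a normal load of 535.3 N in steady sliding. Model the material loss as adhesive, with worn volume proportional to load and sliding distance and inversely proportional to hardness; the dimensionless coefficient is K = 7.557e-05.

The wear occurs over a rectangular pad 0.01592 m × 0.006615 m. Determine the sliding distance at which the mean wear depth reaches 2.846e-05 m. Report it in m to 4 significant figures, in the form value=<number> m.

value=52.56 m

Each operation carries full precision. Intermediates are displayed rounded; one final rounding to four significant figures.
Convert: Hardness H = 72.34 HV × 9.807 MPa/HV = 709.4 MPa = 7.094e+08 Pa.
Convert: Contact area A = 0.01592 m × 0.006615 m = 1.053e-04 m².
Restated in SI base units: W = 535.3 N, H = 7.094e+08 Pa, K = 7.557e-05.
Limit volume V_lim = h_lim·A = 2.846e-05 · 1.053e-04 = 2.997e-09 m³.
Life L = V_lim·H/(K·W) = 2.997e-09 · 7.094e+08 / (7.557e-05 · 535.3) = 52.56 m.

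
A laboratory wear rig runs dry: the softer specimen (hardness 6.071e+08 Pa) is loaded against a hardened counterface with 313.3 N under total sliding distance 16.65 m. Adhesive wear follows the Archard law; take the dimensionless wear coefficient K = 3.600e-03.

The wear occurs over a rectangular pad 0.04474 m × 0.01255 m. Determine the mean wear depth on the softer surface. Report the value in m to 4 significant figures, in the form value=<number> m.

Each operation holds full float precision; intermediate values are shown rounded — rounded once at the end to 4 significant digits.
Contact area A = 0.04474 m × 0.01255 m = 5.615e-04 m².
Restated in SI base units: W = 313.3 N, H = 6.071e+08 Pa, K = 3.600e-03.
By Archard's law, V = K·W·L/H = 3.600e-03 · 313.3 · 16.65 / 6.071e+08 = 3.093e-08 m³.
Depth of wear h = V/A = 3.093e-08 / 5.615e-04 = 5.509e-05 m.

value=5.509e-05 m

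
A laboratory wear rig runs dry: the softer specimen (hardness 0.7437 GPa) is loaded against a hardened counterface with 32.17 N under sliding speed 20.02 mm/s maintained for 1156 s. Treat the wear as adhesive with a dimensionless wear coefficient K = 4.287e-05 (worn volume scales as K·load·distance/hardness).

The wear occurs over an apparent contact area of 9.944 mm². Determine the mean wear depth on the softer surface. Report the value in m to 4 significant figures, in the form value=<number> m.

Shown intermediates are rounded — the computation holds exact precision, and a lone final rounding: four significant digits.
Convert: Sliding speed v = 20.02 mm/s = 0.02002 m/s. Distance covered L = v·t = 0.02002 m/s × 1156 s = 23.14 m.
Convert: Hardness H = 0.7437 GPa = 7.437e+08 Pa.
Convert: Contact area A = 9.944 mm² = 9.944e-06 m².
In SI base units, W = 32.17 N, H = 7.437e+08 Pa, K = 4.287e-05.
Wear volume V = K·W·L/H = 4.287e-05 · 32.17 · 23.14 / 7.437e+08 = 4.292e-11 m³.
Average depth h = V/A = 4.292e-11 / 9.944e-06 = 4.316e-06 m.

value=4.316e-06 m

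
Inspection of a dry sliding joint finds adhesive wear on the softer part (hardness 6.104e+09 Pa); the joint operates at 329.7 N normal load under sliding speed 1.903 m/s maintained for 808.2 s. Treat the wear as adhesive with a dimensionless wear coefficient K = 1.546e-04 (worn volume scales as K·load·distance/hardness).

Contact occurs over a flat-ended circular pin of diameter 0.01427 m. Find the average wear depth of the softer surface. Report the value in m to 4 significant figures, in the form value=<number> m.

value=8.030e-05 m

The intermediates appear rounded; each operation runs at full float precision. Rounded just once, at four significant digits.
Total distance L = v·t = 1.903 m/s × 808.2 s = 1538 m.
Contact area A = π·d²/4 = π·(0.01427 m)²/4 = 1.599e-04 m².
In SI base units, W = 329.7 N, H = 6.104e+09 Pa, K = 1.546e-04.
Volume removed: V = K·W·L/H = 1.546e-04 · 329.7 · 1538 / 6.104e+09 = 1.284e-08 m³.
Depth h = V/A = 1.284e-08 / 1.599e-04 = 8.030e-05 m.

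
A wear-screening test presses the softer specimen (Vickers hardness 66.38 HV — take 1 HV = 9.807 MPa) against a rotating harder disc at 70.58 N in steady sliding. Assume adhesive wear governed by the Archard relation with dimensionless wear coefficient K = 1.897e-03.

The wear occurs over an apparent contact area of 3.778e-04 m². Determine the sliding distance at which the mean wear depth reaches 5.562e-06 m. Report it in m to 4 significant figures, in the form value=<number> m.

value=10.22 m

Intermediates are shown rounded — the algebra keeps full precision, and rounded once at the end: four significant figures.
Convert: Hardness H = 66.38 HV × 9.807 MPa/HV = 651.0 MPa = 6.510e+08 Pa.
Working in SI base units: W = 70.58 N, H = 6.510e+08 Pa, K = 1.897e-03.
At the depth limit, V_lim = h_lim·A = 5.562e-06 · 3.778e-04 = 2.101e-09 m³.
Life L = V_lim·H/(K·W) = 2.101e-09 · 6.510e+08 / (1.897e-03 · 70.58) = 10.22 m.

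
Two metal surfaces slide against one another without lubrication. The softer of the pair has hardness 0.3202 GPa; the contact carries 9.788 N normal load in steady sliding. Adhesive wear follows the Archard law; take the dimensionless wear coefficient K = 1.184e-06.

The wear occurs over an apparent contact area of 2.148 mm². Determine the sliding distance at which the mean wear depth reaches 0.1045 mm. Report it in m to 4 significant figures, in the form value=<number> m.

The computation carries exact precision — the intermediates appear rounded. Rounded once at the end to 4 significant figures.
Convert: Hardness H = 0.3202 GPa = 3.202e+08 Pa.
Convert: Contact area A = 2.148 mm² = 2.148e-06 m².
Convert: Depth limit h_lim = 0.1045 mm = 1.045e-04 m.
In SI base units: W = 9.788 N, H = 3.202e+08 Pa, K = 1.184e-06.
Limit volume V_lim = h_lim·A = 1.045e-04 · 2.148e-06 = 2.245e-10 m³.
Life L = V_lim·H/(K·W) = 2.245e-10 · 3.202e+08 / (1.184e-06 · 9.788) = 6202 m.

value=6202 m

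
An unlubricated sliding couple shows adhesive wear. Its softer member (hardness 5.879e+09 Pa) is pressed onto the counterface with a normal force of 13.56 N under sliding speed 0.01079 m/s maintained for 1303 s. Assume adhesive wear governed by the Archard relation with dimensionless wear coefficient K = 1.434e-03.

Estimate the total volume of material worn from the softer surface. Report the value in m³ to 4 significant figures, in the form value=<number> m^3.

value=4.650e-11 m^3

The algebra carries full float precision. The intermediates are printed rounded; rounded once at the end to four significant figures.
Sliding distance L = v·t = 0.01079 m/s × 1303 s = 14.06 m.
Expressed in SI base units: W = 13.56 N, H = 5.879e+09 Pa, K = 1.434e-03.
Worn volume V = K·W·L/H = 1.434e-03 · 13.56 · 14.06 / 5.879e+09 = 4.650e-11 m³.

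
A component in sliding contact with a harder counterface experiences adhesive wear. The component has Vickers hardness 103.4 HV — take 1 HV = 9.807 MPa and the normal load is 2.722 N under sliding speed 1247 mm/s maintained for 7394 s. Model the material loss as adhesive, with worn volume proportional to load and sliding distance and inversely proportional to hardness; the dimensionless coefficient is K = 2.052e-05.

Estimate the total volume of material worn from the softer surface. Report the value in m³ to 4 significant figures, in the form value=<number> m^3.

value=5.079e-10 m^3

Displayed values are rounded; all working math maintains full precision; a single final rounding, at 4 significant figures.
Convert: Sliding speed v = 1247 mm/s = 1.247 m/s. Sliding distance L = v·t = 1.247 m/s × 7394 s = 9220 m.
Convert: Hardness H = 103.4 HV × 9.807 MPa/HV = 1014 MPa = 1.014e+09 Pa.
As SI base values: W = 2.722 N, H = 1.014e+09 Pa, K = 2.052e-05.
Archard volume V = K·W·L/H = 2.052e-05 · 2.722 · 9220 / 1.014e+09 = 5.079e-10 m³.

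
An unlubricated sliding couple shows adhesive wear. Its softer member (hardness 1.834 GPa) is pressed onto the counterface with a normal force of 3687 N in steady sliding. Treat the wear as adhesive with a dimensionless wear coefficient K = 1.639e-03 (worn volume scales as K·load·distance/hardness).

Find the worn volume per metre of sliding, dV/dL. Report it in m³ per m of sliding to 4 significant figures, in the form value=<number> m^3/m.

All arithmetic carries full float precision — the intermediates appear rounded — rounded just once: 4 significant figures.
Convert: Hardness H = 1.834 GPa = 1.834e+09 Pa.
Expressed in SI base units: W = 3687 N, H = 1.834e+09 Pa, K = 1.639e-03.
Sliding wear rate dV/dL = K·W/H, so: 1.639e-03 · 3687 / 1.834e+09 = 3.295e-09 m³/m.

value=3.295e-09 m^3/m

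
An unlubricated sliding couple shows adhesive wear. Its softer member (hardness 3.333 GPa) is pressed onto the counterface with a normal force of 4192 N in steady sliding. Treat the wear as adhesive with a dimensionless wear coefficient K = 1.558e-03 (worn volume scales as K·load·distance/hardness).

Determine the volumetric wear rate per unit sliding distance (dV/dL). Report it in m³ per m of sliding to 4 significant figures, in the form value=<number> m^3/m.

The algebra maintains full precision, and the intermediates are printed rounded; one last rounding: 4 significant figures.
Hardness H = 3.333 GPa = 3.333e+09 Pa.
SI base units throughout: W = 4192 N, H = 3.333e+09 Pa, K = 1.558e-03.
Rate of wear dV/dL = K·W/H, per unit distance: 1.558e-03 · 4192 / 3.333e+09 = 1.960e-09 m³/m.

value=1.960e-09 m^3/m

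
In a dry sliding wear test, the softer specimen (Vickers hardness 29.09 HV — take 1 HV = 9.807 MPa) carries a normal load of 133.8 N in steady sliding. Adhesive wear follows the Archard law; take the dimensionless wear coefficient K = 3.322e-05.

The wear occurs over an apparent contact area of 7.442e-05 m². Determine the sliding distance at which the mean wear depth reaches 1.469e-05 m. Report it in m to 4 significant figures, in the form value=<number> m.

Each operation keeps exact precision, and displayed values are rounded — rounded once at the end to 4 significant figures.
Hardness H = 29.09 HV × 9.807 MPa/HV = 285.3 MPa = 2.853e+08 Pa.
Restated in SI base units: W = 133.8 N, H = 2.853e+08 Pa, K = 3.322e-05.
Permissible volume V_lim = h_lim·A = 1.469e-05 · 7.442e-05 = 1.093e-09 m³.
Sliding life L = V_lim·H/(K·W) = 1.093e-09 · 2.853e+08 / (3.322e-05 · 133.8) = 70.17 m.

value=70.17 m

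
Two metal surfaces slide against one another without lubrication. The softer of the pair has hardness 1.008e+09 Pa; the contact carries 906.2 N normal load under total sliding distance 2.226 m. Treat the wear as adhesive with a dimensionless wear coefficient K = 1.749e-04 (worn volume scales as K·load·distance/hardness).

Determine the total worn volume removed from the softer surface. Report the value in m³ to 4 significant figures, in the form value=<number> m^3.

All arithmetic keeps full float precision; printed values are rounded, and rounded once at the end, at 4 significant digits.
Expressed in SI base units: W = 906.2 N, H = 1.008e+09 Pa, K = 1.749e-04.
Volume removed: V = K·W·L/H = 1.749e-04 · 906.2 · 2.226 / 1.008e+09 = 3.500e-10 m³.

value=3.500e-10 m^3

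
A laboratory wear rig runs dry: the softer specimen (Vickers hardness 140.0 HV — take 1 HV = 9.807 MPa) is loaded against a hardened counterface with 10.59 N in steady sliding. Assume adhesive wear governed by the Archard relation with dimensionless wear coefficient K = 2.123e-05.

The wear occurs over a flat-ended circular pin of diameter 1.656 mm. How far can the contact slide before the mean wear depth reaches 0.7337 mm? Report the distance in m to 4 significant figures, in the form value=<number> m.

value=9650 m

Displayed values are rounded, and the algebra runs at full float precision — a single final rounding to 4 significant digits.
Hardness H = 140.0 HV × 9.807 MPa/HV = 1373 MPa = 1.373e+09 Pa.
Pin diameter d = 1.656 mm = 0.001656 m. Contact area A = π·d²/4 = π·(0.001656 m)²/4 = 2.154e-06 m².
Depth limit h_lim = 0.7337 mm = 7.337e-04 m.
Working in SI base units: W = 10.59 N, H = 1.373e+09 Pa, K = 2.123e-05.
Allowed volume V_lim = h_lim·A = 7.337e-04 · 2.154e-06 = 1.580e-09 m³.
Inverting, life L = V_lim·H/(K·W) = 1.580e-09 · 1.373e+09 / (2.123e-05 · 10.59) = 9650 m.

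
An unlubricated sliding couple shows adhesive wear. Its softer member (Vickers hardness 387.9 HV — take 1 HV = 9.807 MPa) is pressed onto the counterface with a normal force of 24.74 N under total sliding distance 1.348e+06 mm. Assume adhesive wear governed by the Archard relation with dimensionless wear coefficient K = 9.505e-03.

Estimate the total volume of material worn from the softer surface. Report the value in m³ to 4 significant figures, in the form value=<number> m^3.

value=8.333e-08 m^3

Displayed values are rounded. The computation carries full precision — rounded once at the end, at 4 significant digits.
Convert: Total distance L = 1.348e+06 mm = 1348 m.
Convert: Hardness H = 387.9 HV × 9.807 MPa/HV = 3804 MPa = 3.804e+09 Pa.
Working in SI base units: W = 24.74 N, H = 3.804e+09 Pa, K = 9.505e-03.
Archard volume V = K·W·L/H = 9.505e-03 · 24.74 · 1348 / 3.804e+09 = 8.333e-08 m³.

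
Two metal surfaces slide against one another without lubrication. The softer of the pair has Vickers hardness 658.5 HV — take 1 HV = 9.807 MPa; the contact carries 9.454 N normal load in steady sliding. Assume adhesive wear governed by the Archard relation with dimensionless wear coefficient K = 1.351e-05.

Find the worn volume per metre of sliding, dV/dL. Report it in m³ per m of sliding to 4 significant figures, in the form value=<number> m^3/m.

value=1.978e-14 m^3/m

The computation maintains full float precision; printed values are rounded, and one final rounding: four significant digits.
Convert: Hardness H = 658.5 HV × 9.807 MPa/HV = 6458 MPa = 6.458e+09 Pa.
Collected in SI base units: W = 9.454 N, H = 6.458e+09 Pa, K = 1.351e-05.
Sliding wear rate dV/dL = K·W/H, so: 1.351e-05 · 9.454 / 6.458e+09 = 1.978e-14 m³/m.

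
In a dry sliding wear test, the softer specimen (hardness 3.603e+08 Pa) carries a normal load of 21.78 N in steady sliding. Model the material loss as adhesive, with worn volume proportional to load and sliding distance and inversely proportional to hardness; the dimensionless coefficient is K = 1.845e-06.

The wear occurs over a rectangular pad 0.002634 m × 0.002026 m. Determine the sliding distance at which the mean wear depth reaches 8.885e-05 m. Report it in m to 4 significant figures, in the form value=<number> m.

Intermediates are displayed rounded. Each operation runs at full float precision; a lone final rounding: 4 significant figures.
Contact area A = 0.002634 m × 0.002026 m = 5.336e-06 m².
Collected in SI base units: W = 21.78 N, H = 3.603e+08 Pa, K = 1.845e-06.
Wearable volume V_lim = h_lim·A = 8.885e-05 · 5.336e-06 = 4.741e-10 m³.
Inverting, life L = V_lim·H/(K·W) = 4.741e-10 · 3.603e+08 / (1.845e-06 · 21.78) = 4251 m.

value=4251 m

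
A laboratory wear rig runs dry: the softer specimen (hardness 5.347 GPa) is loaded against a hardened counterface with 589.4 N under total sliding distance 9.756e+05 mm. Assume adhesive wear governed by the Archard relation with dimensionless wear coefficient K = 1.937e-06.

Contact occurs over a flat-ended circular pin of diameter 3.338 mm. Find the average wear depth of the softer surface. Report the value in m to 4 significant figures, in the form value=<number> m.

Intermediate values are printed rounded; all arithmetic carries full float precision — rounded just once to 4 significant digits.
Path length L = 9.756e+05 mm = 975.6 m.
Hardness H = 5.347 GPa = 5.347e+09 Pa.
Pin diameter d = 3.338 mm = 0.003338 m. Contact area A = π·d²/4 = π·(0.003338 m)²/4 = 8.751e-06 m².
Collected in SI base units: W = 589.4 N, H = 5.347e+09 Pa, K = 1.937e-06.
Wear volume V = K·W·L/H = 1.937e-06 · 589.4 · 975.6 / 5.347e+09 = 2.083e-10 m³.
Depth h = V/A = 2.083e-10 / 8.751e-06 = 2.380e-05 m.

value=2.380e-05 m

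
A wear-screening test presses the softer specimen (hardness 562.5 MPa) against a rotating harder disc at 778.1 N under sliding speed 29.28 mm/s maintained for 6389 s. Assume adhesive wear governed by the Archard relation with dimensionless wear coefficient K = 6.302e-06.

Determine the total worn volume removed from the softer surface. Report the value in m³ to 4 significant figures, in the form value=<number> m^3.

value=1.631e-09 m^3

The computation maintains exact precision. Intermediate values appear rounded; one final rounding to four significant figures.
Convert: Sliding speed v = 29.28 mm/s = 0.02928 m/s. Distance covered L = v·t = 0.02928 m/s × 6389 s = 187.1 m.
Convert: Hardness H = 562.5 MPa = 5.625e+08 Pa.
In SI base units: W = 778.1 N, H = 5.625e+08 Pa, K = 6.302e-06.
Apply Archard: V = K·W·L/H = 6.302e-06 · 778.1 · 187.1 / 5.625e+08 = 1.631e-09 m³.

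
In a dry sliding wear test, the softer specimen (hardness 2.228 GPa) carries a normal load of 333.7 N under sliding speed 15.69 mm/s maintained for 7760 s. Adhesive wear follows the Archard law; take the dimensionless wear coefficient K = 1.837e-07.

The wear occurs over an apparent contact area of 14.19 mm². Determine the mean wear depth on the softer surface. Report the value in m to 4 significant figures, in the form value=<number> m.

All working math keeps full precision. Intermediate values are shown rounded — rounded just once, at four significant digits.
Convert: Sliding speed v = 15.69 mm/s = 0.01569 m/s. The distance L = v·t = 0.01569 m/s × 7760 s = 121.8 m.
Convert: Hardness H = 2.228 GPa = 2.228e+09 Pa.
Convert: Contact area A = 14.19 mm² = 1.419e-05 m².
SI base units throughout: W = 333.7 N, H = 2.228e+09 Pa, K = 1.837e-07.
Archard relation: V = K·W·L/H = 1.837e-07 · 333.7 · 121.8 / 2.228e+09 = 3.350e-12 m³.
Wear depth h = V/A = 3.350e-12 / 1.419e-05 = 2.361e-07 m.

value=2.361e-07 m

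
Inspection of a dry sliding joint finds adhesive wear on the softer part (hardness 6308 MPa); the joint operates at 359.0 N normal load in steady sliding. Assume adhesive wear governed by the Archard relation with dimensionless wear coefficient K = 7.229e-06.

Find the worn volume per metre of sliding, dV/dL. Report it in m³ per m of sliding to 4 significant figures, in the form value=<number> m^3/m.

value=4.114e-13 m^3/m

The computation carries full precision. Intermediates are displayed rounded — rounded just once: 4 significant figures.
Convert: Hardness H = 6308 MPa = 6.308e+09 Pa.
In SI base units: W = 359.0 N, H = 6.308e+09 Pa, K = 7.229e-06.
Rate of wear dV/dL = K·W/H (independent of L): 7.229e-06 · 359.0 / 6.308e+09 = 4.114e-13 m³/m.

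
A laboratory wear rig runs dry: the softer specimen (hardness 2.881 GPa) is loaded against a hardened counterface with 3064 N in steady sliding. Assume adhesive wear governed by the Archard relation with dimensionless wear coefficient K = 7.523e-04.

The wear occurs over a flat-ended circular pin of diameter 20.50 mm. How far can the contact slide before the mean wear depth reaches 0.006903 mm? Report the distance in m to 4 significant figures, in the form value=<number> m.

value=2.848 m

Each operation carries exact precision; intermediates appear rounded. Rounded once at the end, at four significant digits.
Convert: Hardness H = 2.881 GPa = 2.881e+09 Pa.
Convert: Pin diameter d = 20.50 mm = 0.02050 m. Contact area A = π·d²/4 = π·(0.02050 m)²/4 = 3.301e-04 m².
Convert: Depth limit h_lim = 0.006903 mm = 6.903e-06 m.
As SI base values: W = 3064 N, H = 2.881e+09 Pa, K = 7.523e-04.
Limit volume V_lim = h_lim·A = 6.903e-06 · 3.301e-04 = 2.278e-09 m³.
Sliding life L = V_lim·H/(K·W) = 2.278e-09 · 2.881e+09 / (7.523e-04 · 3064) = 2.848 m.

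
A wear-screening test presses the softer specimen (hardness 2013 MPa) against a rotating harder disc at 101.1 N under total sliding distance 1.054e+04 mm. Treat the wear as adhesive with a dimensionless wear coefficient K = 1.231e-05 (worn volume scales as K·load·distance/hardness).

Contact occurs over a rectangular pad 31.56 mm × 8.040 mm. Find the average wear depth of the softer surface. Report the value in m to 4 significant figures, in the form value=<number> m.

Intermediates are displayed rounded; each operation runs at full float precision. Rounded just once, at 4 significant figures.
Path length L = 1.054e+04 mm = 10.54 m.
Hardness H = 2013 MPa = 2.013e+09 Pa.
Pad sides 31.56 mm × 8.040 mm = 0.03156 m × 0.008040 m. Contact area A = 0.03156 m × 0.008040 m = 2.537e-04 m².
As SI base values: W = 101.1 N, H = 2.013e+09 Pa, K = 1.231e-05.
Volume removed: V = K·W·L/H = 1.231e-05 · 101.1 · 10.54 / 2.013e+09 = 6.516e-12 m³.
Mean wear depth h = V/A = 6.516e-12 / 2.537e-04 = 2.568e-08 m.

value=2.568e-08 m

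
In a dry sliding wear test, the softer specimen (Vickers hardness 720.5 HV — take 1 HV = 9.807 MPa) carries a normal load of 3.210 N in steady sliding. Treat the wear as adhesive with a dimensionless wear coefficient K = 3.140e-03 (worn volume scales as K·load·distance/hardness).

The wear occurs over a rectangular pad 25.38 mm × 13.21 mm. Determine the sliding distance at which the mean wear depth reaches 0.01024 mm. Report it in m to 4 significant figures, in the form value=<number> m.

value=2407 m

Intermediate values appear rounded, and the computation keeps full float precision, and rounded once at the end: 4 significant digits.
Hardness H = 720.5 HV × 9.807 MPa/HV = 7066 MPa = 7.066e+09 Pa.
Pad sides 25.38 mm × 13.21 mm = 0.02538 m × 0.01321 m. Contact area A = 0.02538 m × 0.01321 m = 3.353e-04 m².
Depth limit h_lim = 0.01024 mm = 1.024e-05 m.
Working in SI base units: W = 3.210 N, H = 7.066e+09 Pa, K = 3.140e-03.
At the depth limit, V_lim = h_lim·A = 1.024e-05 · 3.353e-04 = 3.433e-09 m³.
So the life L = V_lim·H/(K·W) = 3.433e-09 · 7.066e+09 / (3.140e-03 · 3.210) = 2407 m.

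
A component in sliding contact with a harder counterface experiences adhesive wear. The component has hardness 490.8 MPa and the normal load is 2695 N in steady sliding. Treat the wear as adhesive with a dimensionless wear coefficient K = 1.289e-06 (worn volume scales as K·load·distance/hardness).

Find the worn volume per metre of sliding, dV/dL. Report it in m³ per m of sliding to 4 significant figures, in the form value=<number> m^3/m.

Each operation holds full precision, and intermediate values are shown rounded; one last rounding, at 4 significant digits.
Convert: Hardness H = 490.8 MPa = 4.908e+08 Pa.
SI base units throughout: W = 2695 N, H = 4.908e+08 Pa, K = 1.289e-06.
Sliding wear rate dV/dL = K·W/H, so: 1.289e-06 · 2695 / 4.908e+08 = 7.078e-12 m³/m.

value=7.078e-12 m^3/m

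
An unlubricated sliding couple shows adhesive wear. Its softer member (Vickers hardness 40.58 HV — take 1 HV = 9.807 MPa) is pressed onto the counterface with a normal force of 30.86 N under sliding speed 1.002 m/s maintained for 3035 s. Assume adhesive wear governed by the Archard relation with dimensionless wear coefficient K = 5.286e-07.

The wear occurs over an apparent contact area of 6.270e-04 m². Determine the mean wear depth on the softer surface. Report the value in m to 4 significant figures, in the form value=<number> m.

Intermediates are displayed rounded; all arithmetic keeps full precision; a lone final rounding to four significant figures.
Distance L = v·t = 1.002 m/s × 3035 s = 3041 m.
Hardness H = 40.58 HV × 9.807 MPa/HV = 398.0 MPa = 3.980e+08 Pa.
In SI base units: W = 30.86 N, H = 3.980e+08 Pa, K = 5.286e-07.
Archard volume V = K·W·L/H = 5.286e-07 · 30.86 · 3041 / 3.980e+08 = 1.247e-10 m³.
Average depth h = V/A = 1.247e-10 / 6.270e-04 = 1.988e-07 m.

value=1.988e-07 m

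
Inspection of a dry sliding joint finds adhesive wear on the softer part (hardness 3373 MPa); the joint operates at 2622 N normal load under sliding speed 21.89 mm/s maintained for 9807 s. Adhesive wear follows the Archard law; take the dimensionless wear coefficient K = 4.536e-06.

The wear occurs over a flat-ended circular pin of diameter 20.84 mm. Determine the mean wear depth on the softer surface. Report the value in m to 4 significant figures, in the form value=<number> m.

value=2.219e-06 m

Intermediates are shown rounded — every step carries exact precision, and one last rounding: 4 significant digits.
Convert: Sliding speed v = 21.89 mm/s = 0.02189 m/s. Sliding distance L = v·t = 0.02189 m/s × 9807 s = 214.7 m.
Convert: Hardness H = 3373 MPa = 3.373e+09 Pa.
Convert: Pin diameter d = 20.84 mm = 0.02084 m. Contact area A = π·d²/4 = π·(0.02084 m)²/4 = 3.411e-04 m².
Working in SI base units: W = 2622 N, H = 3.373e+09 Pa, K = 4.536e-06.
Apply Archard: V = K·W·L/H = 4.536e-06 · 2622 · 214.7 / 3.373e+09 = 7.570e-10 m³.
Wear depth h = V/A = 7.570e-10 / 3.411e-04 = 2.219e-06 m.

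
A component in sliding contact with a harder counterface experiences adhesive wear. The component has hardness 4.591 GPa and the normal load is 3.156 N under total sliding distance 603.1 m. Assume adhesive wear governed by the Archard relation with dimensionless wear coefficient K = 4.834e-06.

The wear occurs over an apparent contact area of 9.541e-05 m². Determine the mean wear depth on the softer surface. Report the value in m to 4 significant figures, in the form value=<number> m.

Intermediates are shown rounded — the algebra maintains full precision — rounded just once: 4 significant figures.
Hardness H = 4.591 GPa = 4.591e+09 Pa.
Expressed in SI base units: W = 3.156 N, H = 4.591e+09 Pa, K = 4.834e-06.
Worn volume V = K·W·L/H = 4.834e-06 · 3.156 · 603.1 / 4.591e+09 = 2.004e-12 m³.
Depth h = V/A = 2.004e-12 / 9.541e-05 = 2.101e-08 m.

value=2.101e-08 m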